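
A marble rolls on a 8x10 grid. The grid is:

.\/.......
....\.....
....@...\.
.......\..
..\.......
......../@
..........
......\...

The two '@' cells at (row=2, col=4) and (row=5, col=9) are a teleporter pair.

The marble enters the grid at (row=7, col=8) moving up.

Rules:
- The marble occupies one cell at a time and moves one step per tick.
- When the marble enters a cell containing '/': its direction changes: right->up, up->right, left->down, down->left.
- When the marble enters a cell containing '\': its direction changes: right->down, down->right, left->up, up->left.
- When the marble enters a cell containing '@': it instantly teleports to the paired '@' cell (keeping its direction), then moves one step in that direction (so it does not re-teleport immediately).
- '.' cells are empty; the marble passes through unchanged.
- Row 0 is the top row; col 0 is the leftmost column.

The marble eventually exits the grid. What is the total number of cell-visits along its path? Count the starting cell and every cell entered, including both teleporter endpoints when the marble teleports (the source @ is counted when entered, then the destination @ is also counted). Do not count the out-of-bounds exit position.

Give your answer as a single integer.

Answer: 20

Derivation:
Step 1: enter (7,8), '.' pass, move up to (6,8)
Step 2: enter (6,8), '.' pass, move up to (5,8)
Step 3: enter (5,8), '/' deflects up->right, move right to (5,9)
Step 4: enter (5,9), '@' teleport (5,9)->(2,4), also enter (2,4), move right to (2,5)
Step 5: enter (2,5), '.' pass, move right to (2,6)
Step 6: enter (2,6), '.' pass, move right to (2,7)
Step 7: enter (2,7), '.' pass, move right to (2,8)
Step 8: enter (2,8), '\' deflects right->down, move down to (3,8)
Step 9: enter (3,8), '.' pass, move down to (4,8)
Step 10: enter (4,8), '.' pass, move down to (5,8)
Step 11: enter (5,8), '/' deflects down->left, move left to (5,7)
Step 12: enter (5,7), '.' pass, move left to (5,6)
Step 13: enter (5,6), '.' pass, move left to (5,5)
Step 14: enter (5,5), '.' pass, move left to (5,4)
Step 15: enter (5,4), '.' pass, move left to (5,3)
Step 16: enter (5,3), '.' pass, move left to (5,2)
Step 17: enter (5,2), '.' pass, move left to (5,1)
Step 18: enter (5,1), '.' pass, move left to (5,0)
Step 19: enter (5,0), '.' pass, move left to (5,-1)
Step 20: at (5,-1) — EXIT via left edge, pos 5
Path length (cell visits): 20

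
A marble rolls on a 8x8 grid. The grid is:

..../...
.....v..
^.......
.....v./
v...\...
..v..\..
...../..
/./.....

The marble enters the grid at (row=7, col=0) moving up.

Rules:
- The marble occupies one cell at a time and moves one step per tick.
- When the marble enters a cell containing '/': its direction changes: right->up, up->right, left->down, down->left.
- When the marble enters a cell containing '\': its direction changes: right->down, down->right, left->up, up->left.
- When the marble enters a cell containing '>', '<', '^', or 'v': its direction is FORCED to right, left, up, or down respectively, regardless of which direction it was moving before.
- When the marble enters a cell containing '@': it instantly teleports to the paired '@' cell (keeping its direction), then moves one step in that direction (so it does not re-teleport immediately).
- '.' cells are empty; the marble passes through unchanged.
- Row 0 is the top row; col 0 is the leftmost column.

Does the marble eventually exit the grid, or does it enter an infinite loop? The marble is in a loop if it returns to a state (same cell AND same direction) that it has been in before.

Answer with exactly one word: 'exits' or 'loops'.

Step 1: enter (7,0), '/' deflects up->right, move right to (7,1)
Step 2: enter (7,1), '.' pass, move right to (7,2)
Step 3: enter (7,2), '/' deflects right->up, move up to (6,2)
Step 4: enter (6,2), '.' pass, move up to (5,2)
Step 5: enter (5,2), 'v' forces up->down, move down to (6,2)
Step 6: enter (6,2), '.' pass, move down to (7,2)
Step 7: enter (7,2), '/' deflects down->left, move left to (7,1)
Step 8: enter (7,1), '.' pass, move left to (7,0)
Step 9: enter (7,0), '/' deflects left->down, move down to (8,0)
Step 10: at (8,0) — EXIT via bottom edge, pos 0

Answer: exits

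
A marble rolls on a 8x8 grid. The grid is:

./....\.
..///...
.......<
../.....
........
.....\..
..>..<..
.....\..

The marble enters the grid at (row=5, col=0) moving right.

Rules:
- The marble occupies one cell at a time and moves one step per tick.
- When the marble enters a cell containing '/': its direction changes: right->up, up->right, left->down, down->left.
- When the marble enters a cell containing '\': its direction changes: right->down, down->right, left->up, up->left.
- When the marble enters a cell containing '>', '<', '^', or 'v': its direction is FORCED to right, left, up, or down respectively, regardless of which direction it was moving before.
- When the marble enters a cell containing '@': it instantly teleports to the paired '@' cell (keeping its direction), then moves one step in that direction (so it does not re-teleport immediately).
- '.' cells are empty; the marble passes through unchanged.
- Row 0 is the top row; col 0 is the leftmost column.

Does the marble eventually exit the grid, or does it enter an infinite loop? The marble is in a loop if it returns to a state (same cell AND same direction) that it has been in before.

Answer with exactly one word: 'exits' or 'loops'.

Answer: loops

Derivation:
Step 1: enter (5,0), '.' pass, move right to (5,1)
Step 2: enter (5,1), '.' pass, move right to (5,2)
Step 3: enter (5,2), '.' pass, move right to (5,3)
Step 4: enter (5,3), '.' pass, move right to (5,4)
Step 5: enter (5,4), '.' pass, move right to (5,5)
Step 6: enter (5,5), '\' deflects right->down, move down to (6,5)
Step 7: enter (6,5), '<' forces down->left, move left to (6,4)
Step 8: enter (6,4), '.' pass, move left to (6,3)
Step 9: enter (6,3), '.' pass, move left to (6,2)
Step 10: enter (6,2), '>' forces left->right, move right to (6,3)
Step 11: enter (6,3), '.' pass, move right to (6,4)
Step 12: enter (6,4), '.' pass, move right to (6,5)
Step 13: enter (6,5), '<' forces right->left, move left to (6,4)
Step 14: at (6,4) dir=left — LOOP DETECTED (seen before)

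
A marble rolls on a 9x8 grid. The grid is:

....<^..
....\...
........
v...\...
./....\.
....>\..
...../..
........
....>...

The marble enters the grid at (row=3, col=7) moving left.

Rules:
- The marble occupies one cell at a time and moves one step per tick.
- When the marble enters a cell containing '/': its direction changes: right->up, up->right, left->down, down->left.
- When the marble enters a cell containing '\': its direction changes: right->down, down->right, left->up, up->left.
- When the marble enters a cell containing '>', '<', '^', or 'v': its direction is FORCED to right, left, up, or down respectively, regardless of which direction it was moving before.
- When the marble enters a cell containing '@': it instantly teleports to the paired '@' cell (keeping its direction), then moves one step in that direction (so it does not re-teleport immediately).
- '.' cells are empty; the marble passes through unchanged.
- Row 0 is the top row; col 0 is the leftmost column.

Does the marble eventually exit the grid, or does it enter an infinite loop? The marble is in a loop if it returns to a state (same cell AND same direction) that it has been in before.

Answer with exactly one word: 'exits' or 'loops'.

Answer: exits

Derivation:
Step 1: enter (3,7), '.' pass, move left to (3,6)
Step 2: enter (3,6), '.' pass, move left to (3,5)
Step 3: enter (3,5), '.' pass, move left to (3,4)
Step 4: enter (3,4), '\' deflects left->up, move up to (2,4)
Step 5: enter (2,4), '.' pass, move up to (1,4)
Step 6: enter (1,4), '\' deflects up->left, move left to (1,3)
Step 7: enter (1,3), '.' pass, move left to (1,2)
Step 8: enter (1,2), '.' pass, move left to (1,1)
Step 9: enter (1,1), '.' pass, move left to (1,0)
Step 10: enter (1,0), '.' pass, move left to (1,-1)
Step 11: at (1,-1) — EXIT via left edge, pos 1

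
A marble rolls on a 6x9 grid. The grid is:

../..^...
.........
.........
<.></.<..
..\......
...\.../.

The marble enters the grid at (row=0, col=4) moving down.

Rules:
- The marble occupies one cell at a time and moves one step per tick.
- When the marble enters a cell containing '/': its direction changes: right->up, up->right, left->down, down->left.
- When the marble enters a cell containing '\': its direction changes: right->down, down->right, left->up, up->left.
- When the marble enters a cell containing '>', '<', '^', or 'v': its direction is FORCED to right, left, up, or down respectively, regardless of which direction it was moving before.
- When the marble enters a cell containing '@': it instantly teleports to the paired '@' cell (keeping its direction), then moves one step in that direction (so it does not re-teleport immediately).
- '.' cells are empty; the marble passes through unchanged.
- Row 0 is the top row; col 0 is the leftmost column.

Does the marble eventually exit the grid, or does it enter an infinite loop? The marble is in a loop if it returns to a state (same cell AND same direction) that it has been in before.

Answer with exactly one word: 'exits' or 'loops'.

Step 1: enter (0,4), '.' pass, move down to (1,4)
Step 2: enter (1,4), '.' pass, move down to (2,4)
Step 3: enter (2,4), '.' pass, move down to (3,4)
Step 4: enter (3,4), '/' deflects down->left, move left to (3,3)
Step 5: enter (3,3), '<' forces left->left, move left to (3,2)
Step 6: enter (3,2), '>' forces left->right, move right to (3,3)
Step 7: enter (3,3), '<' forces right->left, move left to (3,2)
Step 8: at (3,2) dir=left — LOOP DETECTED (seen before)

Answer: loops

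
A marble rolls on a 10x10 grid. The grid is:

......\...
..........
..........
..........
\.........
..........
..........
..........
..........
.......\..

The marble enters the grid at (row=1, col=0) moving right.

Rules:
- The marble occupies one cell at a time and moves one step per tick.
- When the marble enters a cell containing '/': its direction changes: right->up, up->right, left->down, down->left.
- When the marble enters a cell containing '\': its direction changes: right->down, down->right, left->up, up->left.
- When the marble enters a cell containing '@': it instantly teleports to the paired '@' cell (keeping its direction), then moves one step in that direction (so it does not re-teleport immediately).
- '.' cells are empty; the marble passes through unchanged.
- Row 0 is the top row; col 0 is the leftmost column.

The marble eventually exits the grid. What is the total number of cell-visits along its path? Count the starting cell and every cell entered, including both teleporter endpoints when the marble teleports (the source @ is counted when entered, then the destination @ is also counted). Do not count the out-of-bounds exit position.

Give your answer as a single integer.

Step 1: enter (1,0), '.' pass, move right to (1,1)
Step 2: enter (1,1), '.' pass, move right to (1,2)
Step 3: enter (1,2), '.' pass, move right to (1,3)
Step 4: enter (1,3), '.' pass, move right to (1,4)
Step 5: enter (1,4), '.' pass, move right to (1,5)
Step 6: enter (1,5), '.' pass, move right to (1,6)
Step 7: enter (1,6), '.' pass, move right to (1,7)
Step 8: enter (1,7), '.' pass, move right to (1,8)
Step 9: enter (1,8), '.' pass, move right to (1,9)
Step 10: enter (1,9), '.' pass, move right to (1,10)
Step 11: at (1,10) — EXIT via right edge, pos 1
Path length (cell visits): 10

Answer: 10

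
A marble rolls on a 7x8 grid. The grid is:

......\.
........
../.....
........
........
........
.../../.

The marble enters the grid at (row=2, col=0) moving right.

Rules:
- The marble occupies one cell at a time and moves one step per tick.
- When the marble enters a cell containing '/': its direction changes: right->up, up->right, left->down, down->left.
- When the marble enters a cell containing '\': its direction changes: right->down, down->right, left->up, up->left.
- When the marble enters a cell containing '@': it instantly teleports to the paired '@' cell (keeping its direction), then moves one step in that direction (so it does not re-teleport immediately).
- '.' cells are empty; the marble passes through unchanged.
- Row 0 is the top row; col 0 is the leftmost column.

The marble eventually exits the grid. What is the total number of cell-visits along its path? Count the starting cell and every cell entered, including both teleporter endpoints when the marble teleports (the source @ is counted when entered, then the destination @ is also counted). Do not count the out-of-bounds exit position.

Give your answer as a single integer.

Step 1: enter (2,0), '.' pass, move right to (2,1)
Step 2: enter (2,1), '.' pass, move right to (2,2)
Step 3: enter (2,2), '/' deflects right->up, move up to (1,2)
Step 4: enter (1,2), '.' pass, move up to (0,2)
Step 5: enter (0,2), '.' pass, move up to (-1,2)
Step 6: at (-1,2) — EXIT via top edge, pos 2
Path length (cell visits): 5

Answer: 5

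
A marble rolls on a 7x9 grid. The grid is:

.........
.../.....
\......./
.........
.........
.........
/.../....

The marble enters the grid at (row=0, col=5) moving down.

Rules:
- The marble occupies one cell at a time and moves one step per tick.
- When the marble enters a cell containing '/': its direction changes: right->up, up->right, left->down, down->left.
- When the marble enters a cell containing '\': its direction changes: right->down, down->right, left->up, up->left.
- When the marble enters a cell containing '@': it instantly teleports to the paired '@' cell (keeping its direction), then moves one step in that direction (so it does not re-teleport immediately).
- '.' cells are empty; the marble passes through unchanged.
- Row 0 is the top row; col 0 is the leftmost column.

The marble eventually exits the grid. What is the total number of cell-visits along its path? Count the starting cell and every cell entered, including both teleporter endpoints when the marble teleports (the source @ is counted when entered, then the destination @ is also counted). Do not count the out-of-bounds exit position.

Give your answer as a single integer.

Answer: 7

Derivation:
Step 1: enter (0,5), '.' pass, move down to (1,5)
Step 2: enter (1,5), '.' pass, move down to (2,5)
Step 3: enter (2,5), '.' pass, move down to (3,5)
Step 4: enter (3,5), '.' pass, move down to (4,5)
Step 5: enter (4,5), '.' pass, move down to (5,5)
Step 6: enter (5,5), '.' pass, move down to (6,5)
Step 7: enter (6,5), '.' pass, move down to (7,5)
Step 8: at (7,5) — EXIT via bottom edge, pos 5
Path length (cell visits): 7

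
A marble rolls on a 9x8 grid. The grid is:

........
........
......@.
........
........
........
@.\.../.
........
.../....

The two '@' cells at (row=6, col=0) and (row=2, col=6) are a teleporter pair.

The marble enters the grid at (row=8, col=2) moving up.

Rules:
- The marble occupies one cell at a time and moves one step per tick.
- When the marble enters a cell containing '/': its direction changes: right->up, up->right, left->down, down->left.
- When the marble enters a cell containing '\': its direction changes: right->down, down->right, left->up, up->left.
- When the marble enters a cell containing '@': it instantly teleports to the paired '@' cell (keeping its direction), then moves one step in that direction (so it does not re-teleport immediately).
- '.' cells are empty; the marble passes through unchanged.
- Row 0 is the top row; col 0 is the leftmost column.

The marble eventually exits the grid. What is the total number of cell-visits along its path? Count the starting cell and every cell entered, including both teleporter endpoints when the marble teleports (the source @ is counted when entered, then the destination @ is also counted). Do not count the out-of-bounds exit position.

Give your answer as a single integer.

Answer: 12

Derivation:
Step 1: enter (8,2), '.' pass, move up to (7,2)
Step 2: enter (7,2), '.' pass, move up to (6,2)
Step 3: enter (6,2), '\' deflects up->left, move left to (6,1)
Step 4: enter (6,1), '.' pass, move left to (6,0)
Step 5: enter (6,0), '@' teleport (6,0)->(2,6), also enter (2,6), move left to (2,5)
Step 6: enter (2,5), '.' pass, move left to (2,4)
Step 7: enter (2,4), '.' pass, move left to (2,3)
Step 8: enter (2,3), '.' pass, move left to (2,2)
Step 9: enter (2,2), '.' pass, move left to (2,1)
Step 10: enter (2,1), '.' pass, move left to (2,0)
Step 11: enter (2,0), '.' pass, move left to (2,-1)
Step 12: at (2,-1) — EXIT via left edge, pos 2
Path length (cell visits): 12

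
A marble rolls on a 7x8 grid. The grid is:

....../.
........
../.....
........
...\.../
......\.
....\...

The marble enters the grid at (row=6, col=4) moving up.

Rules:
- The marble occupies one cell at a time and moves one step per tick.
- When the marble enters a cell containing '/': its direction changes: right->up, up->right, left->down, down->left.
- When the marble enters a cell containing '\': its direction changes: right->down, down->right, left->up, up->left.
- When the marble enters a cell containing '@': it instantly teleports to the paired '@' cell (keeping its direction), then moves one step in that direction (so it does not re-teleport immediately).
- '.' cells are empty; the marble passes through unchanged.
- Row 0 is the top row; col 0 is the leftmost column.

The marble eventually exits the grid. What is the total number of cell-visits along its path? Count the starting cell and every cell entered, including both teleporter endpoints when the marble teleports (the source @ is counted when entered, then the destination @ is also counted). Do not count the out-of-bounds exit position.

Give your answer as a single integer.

Step 1: enter (6,4), '\' deflects up->left, move left to (6,3)
Step 2: enter (6,3), '.' pass, move left to (6,2)
Step 3: enter (6,2), '.' pass, move left to (6,1)
Step 4: enter (6,1), '.' pass, move left to (6,0)
Step 5: enter (6,0), '.' pass, move left to (6,-1)
Step 6: at (6,-1) — EXIT via left edge, pos 6
Path length (cell visits): 5

Answer: 5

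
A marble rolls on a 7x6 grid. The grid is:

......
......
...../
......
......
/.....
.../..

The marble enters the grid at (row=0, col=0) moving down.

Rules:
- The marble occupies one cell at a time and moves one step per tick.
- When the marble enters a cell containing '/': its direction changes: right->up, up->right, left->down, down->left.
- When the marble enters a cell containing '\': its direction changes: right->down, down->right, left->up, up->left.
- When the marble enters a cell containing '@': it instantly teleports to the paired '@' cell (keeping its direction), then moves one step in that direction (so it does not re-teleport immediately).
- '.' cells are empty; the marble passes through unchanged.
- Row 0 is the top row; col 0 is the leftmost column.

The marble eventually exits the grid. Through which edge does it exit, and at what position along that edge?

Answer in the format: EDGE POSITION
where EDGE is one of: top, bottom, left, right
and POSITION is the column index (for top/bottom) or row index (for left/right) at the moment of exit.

Answer: left 5

Derivation:
Step 1: enter (0,0), '.' pass, move down to (1,0)
Step 2: enter (1,0), '.' pass, move down to (2,0)
Step 3: enter (2,0), '.' pass, move down to (3,0)
Step 4: enter (3,0), '.' pass, move down to (4,0)
Step 5: enter (4,0), '.' pass, move down to (5,0)
Step 6: enter (5,0), '/' deflects down->left, move left to (5,-1)
Step 7: at (5,-1) — EXIT via left edge, pos 5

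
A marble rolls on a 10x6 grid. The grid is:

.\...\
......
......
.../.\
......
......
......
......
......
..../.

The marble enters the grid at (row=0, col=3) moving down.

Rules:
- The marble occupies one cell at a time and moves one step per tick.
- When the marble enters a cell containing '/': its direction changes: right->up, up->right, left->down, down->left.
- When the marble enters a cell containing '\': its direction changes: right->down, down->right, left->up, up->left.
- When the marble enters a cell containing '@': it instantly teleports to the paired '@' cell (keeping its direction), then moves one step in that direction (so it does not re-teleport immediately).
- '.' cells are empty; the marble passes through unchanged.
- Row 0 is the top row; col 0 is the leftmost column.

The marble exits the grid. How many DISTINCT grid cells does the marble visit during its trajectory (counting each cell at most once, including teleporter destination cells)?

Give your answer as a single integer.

Answer: 7

Derivation:
Step 1: enter (0,3), '.' pass, move down to (1,3)
Step 2: enter (1,3), '.' pass, move down to (2,3)
Step 3: enter (2,3), '.' pass, move down to (3,3)
Step 4: enter (3,3), '/' deflects down->left, move left to (3,2)
Step 5: enter (3,2), '.' pass, move left to (3,1)
Step 6: enter (3,1), '.' pass, move left to (3,0)
Step 7: enter (3,0), '.' pass, move left to (3,-1)
Step 8: at (3,-1) — EXIT via left edge, pos 3
Distinct cells visited: 7 (path length 7)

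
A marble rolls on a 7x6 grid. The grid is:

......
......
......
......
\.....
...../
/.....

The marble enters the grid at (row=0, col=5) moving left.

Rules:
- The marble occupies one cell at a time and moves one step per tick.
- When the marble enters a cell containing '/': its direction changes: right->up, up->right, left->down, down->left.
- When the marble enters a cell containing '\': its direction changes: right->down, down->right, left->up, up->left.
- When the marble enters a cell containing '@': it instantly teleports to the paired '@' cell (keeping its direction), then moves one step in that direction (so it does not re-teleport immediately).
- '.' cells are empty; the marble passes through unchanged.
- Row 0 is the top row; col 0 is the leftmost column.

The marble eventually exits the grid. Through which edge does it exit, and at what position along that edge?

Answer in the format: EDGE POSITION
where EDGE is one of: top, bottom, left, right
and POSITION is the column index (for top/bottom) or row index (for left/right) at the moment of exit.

Answer: left 0

Derivation:
Step 1: enter (0,5), '.' pass, move left to (0,4)
Step 2: enter (0,4), '.' pass, move left to (0,3)
Step 3: enter (0,3), '.' pass, move left to (0,2)
Step 4: enter (0,2), '.' pass, move left to (0,1)
Step 5: enter (0,1), '.' pass, move left to (0,0)
Step 6: enter (0,0), '.' pass, move left to (0,-1)
Step 7: at (0,-1) — EXIT via left edge, pos 0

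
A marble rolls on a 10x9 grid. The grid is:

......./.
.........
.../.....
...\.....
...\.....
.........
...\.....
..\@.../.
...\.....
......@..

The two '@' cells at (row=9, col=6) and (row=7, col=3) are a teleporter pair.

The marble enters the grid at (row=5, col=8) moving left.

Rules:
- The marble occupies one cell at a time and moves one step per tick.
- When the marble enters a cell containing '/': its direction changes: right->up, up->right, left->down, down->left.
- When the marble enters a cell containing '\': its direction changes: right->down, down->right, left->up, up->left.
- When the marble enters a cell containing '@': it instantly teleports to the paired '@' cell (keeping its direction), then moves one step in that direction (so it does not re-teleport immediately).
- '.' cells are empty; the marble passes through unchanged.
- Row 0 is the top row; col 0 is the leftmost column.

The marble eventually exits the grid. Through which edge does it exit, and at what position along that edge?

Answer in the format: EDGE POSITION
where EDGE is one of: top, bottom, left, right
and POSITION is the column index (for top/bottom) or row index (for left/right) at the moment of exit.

Answer: left 5

Derivation:
Step 1: enter (5,8), '.' pass, move left to (5,7)
Step 2: enter (5,7), '.' pass, move left to (5,6)
Step 3: enter (5,6), '.' pass, move left to (5,5)
Step 4: enter (5,5), '.' pass, move left to (5,4)
Step 5: enter (5,4), '.' pass, move left to (5,3)
Step 6: enter (5,3), '.' pass, move left to (5,2)
Step 7: enter (5,2), '.' pass, move left to (5,1)
Step 8: enter (5,1), '.' pass, move left to (5,0)
Step 9: enter (5,0), '.' pass, move left to (5,-1)
Step 10: at (5,-1) — EXIT via left edge, pos 5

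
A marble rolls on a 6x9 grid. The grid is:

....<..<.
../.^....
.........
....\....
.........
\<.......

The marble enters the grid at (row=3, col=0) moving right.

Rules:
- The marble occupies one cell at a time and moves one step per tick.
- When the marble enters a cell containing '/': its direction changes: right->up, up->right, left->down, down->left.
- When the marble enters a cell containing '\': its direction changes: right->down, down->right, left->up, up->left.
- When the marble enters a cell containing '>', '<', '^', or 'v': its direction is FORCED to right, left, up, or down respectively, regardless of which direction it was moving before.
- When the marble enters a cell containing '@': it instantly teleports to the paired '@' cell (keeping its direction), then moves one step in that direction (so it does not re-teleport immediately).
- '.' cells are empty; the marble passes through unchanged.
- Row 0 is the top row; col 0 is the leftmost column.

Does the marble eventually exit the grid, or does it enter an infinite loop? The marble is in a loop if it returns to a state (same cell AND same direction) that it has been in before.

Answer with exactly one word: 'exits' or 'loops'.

Step 1: enter (3,0), '.' pass, move right to (3,1)
Step 2: enter (3,1), '.' pass, move right to (3,2)
Step 3: enter (3,2), '.' pass, move right to (3,3)
Step 4: enter (3,3), '.' pass, move right to (3,4)
Step 5: enter (3,4), '\' deflects right->down, move down to (4,4)
Step 6: enter (4,4), '.' pass, move down to (5,4)
Step 7: enter (5,4), '.' pass, move down to (6,4)
Step 8: at (6,4) — EXIT via bottom edge, pos 4

Answer: exits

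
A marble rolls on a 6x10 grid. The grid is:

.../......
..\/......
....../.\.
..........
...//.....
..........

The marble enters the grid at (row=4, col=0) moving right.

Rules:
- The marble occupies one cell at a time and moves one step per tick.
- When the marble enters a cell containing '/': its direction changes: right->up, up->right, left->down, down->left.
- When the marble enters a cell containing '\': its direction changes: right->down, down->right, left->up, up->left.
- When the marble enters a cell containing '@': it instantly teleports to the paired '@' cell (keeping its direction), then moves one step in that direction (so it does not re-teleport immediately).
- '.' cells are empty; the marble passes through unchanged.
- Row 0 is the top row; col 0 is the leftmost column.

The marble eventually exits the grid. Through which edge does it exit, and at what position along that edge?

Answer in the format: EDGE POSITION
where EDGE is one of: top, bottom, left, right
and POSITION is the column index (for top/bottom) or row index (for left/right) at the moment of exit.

Step 1: enter (4,0), '.' pass, move right to (4,1)
Step 2: enter (4,1), '.' pass, move right to (4,2)
Step 3: enter (4,2), '.' pass, move right to (4,3)
Step 4: enter (4,3), '/' deflects right->up, move up to (3,3)
Step 5: enter (3,3), '.' pass, move up to (2,3)
Step 6: enter (2,3), '.' pass, move up to (1,3)
Step 7: enter (1,3), '/' deflects up->right, move right to (1,4)
Step 8: enter (1,4), '.' pass, move right to (1,5)
Step 9: enter (1,5), '.' pass, move right to (1,6)
Step 10: enter (1,6), '.' pass, move right to (1,7)
Step 11: enter (1,7), '.' pass, move right to (1,8)
Step 12: enter (1,8), '.' pass, move right to (1,9)
Step 13: enter (1,9), '.' pass, move right to (1,10)
Step 14: at (1,10) — EXIT via right edge, pos 1

Answer: right 1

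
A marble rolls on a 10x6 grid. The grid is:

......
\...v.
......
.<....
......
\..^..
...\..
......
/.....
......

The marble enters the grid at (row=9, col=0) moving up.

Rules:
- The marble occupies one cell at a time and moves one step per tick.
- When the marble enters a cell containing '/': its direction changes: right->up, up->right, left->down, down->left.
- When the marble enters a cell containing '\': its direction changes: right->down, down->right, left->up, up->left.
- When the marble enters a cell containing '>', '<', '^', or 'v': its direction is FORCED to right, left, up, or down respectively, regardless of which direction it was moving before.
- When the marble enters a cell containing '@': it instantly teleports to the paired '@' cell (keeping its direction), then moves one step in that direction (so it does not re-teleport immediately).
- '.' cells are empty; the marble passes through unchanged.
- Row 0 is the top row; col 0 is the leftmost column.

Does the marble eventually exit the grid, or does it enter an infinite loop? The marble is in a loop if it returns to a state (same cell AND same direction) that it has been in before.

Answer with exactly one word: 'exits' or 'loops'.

Step 1: enter (9,0), '.' pass, move up to (8,0)
Step 2: enter (8,0), '/' deflects up->right, move right to (8,1)
Step 3: enter (8,1), '.' pass, move right to (8,2)
Step 4: enter (8,2), '.' pass, move right to (8,3)
Step 5: enter (8,3), '.' pass, move right to (8,4)
Step 6: enter (8,4), '.' pass, move right to (8,5)
Step 7: enter (8,5), '.' pass, move right to (8,6)
Step 8: at (8,6) — EXIT via right edge, pos 8

Answer: exits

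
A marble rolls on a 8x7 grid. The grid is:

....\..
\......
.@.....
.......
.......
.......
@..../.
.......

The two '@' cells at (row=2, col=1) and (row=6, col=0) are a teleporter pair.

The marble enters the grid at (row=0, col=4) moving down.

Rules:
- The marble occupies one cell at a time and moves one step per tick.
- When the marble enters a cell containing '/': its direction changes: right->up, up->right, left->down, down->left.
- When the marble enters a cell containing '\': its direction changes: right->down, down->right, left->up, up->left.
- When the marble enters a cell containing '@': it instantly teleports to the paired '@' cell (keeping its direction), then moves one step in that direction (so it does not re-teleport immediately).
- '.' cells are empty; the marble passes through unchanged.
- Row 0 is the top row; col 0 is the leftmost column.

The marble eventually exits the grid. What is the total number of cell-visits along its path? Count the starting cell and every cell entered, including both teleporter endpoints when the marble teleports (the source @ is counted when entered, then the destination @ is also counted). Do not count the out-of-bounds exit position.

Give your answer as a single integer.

Answer: 3

Derivation:
Step 1: enter (0,4), '\' deflects down->right, move right to (0,5)
Step 2: enter (0,5), '.' pass, move right to (0,6)
Step 3: enter (0,6), '.' pass, move right to (0,7)
Step 4: at (0,7) — EXIT via right edge, pos 0
Path length (cell visits): 3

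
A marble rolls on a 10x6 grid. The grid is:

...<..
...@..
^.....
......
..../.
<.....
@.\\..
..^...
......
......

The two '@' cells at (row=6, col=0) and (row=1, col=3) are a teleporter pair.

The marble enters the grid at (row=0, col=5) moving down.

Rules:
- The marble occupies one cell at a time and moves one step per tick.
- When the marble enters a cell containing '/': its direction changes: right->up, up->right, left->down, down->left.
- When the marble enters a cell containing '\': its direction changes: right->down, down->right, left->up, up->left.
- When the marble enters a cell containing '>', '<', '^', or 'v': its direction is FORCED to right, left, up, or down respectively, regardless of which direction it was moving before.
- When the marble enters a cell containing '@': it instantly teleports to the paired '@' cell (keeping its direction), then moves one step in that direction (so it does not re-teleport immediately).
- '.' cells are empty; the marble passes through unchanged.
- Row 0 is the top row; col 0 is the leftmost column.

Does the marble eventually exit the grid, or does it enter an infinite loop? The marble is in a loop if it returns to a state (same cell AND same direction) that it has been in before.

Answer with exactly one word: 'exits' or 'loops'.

Step 1: enter (0,5), '.' pass, move down to (1,5)
Step 2: enter (1,5), '.' pass, move down to (2,5)
Step 3: enter (2,5), '.' pass, move down to (3,5)
Step 4: enter (3,5), '.' pass, move down to (4,5)
Step 5: enter (4,5), '.' pass, move down to (5,5)
Step 6: enter (5,5), '.' pass, move down to (6,5)
Step 7: enter (6,5), '.' pass, move down to (7,5)
Step 8: enter (7,5), '.' pass, move down to (8,5)
Step 9: enter (8,5), '.' pass, move down to (9,5)
Step 10: enter (9,5), '.' pass, move down to (10,5)
Step 11: at (10,5) — EXIT via bottom edge, pos 5

Answer: exits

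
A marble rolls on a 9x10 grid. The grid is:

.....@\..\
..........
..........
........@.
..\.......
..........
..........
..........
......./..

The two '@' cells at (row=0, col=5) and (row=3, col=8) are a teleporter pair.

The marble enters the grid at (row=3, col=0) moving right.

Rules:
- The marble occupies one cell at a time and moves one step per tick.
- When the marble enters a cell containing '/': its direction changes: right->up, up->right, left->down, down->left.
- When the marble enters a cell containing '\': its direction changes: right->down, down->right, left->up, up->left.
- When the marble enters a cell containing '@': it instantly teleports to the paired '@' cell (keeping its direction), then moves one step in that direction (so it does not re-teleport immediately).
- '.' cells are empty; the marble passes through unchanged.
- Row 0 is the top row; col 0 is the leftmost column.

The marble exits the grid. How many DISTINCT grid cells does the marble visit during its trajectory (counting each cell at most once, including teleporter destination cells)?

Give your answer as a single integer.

Step 1: enter (3,0), '.' pass, move right to (3,1)
Step 2: enter (3,1), '.' pass, move right to (3,2)
Step 3: enter (3,2), '.' pass, move right to (3,3)
Step 4: enter (3,3), '.' pass, move right to (3,4)
Step 5: enter (3,4), '.' pass, move right to (3,5)
Step 6: enter (3,5), '.' pass, move right to (3,6)
Step 7: enter (3,6), '.' pass, move right to (3,7)
Step 8: enter (3,7), '.' pass, move right to (3,8)
Step 9: enter (3,8), '@' teleport (3,8)->(0,5), also enter (0,5), move right to (0,6)
Step 10: enter (0,6), '\' deflects right->down, move down to (1,6)
Step 11: enter (1,6), '.' pass, move down to (2,6)
Step 12: enter (2,6), '.' pass, move down to (3,6)
Step 13: enter (3,6), '.' pass, move down to (4,6)
Step 14: enter (4,6), '.' pass, move down to (5,6)
Step 15: enter (5,6), '.' pass, move down to (6,6)
Step 16: enter (6,6), '.' pass, move down to (7,6)
Step 17: enter (7,6), '.' pass, move down to (8,6)
Step 18: enter (8,6), '.' pass, move down to (9,6)
Step 19: at (9,6) — EXIT via bottom edge, pos 6
Distinct cells visited: 18 (path length 19)

Answer: 18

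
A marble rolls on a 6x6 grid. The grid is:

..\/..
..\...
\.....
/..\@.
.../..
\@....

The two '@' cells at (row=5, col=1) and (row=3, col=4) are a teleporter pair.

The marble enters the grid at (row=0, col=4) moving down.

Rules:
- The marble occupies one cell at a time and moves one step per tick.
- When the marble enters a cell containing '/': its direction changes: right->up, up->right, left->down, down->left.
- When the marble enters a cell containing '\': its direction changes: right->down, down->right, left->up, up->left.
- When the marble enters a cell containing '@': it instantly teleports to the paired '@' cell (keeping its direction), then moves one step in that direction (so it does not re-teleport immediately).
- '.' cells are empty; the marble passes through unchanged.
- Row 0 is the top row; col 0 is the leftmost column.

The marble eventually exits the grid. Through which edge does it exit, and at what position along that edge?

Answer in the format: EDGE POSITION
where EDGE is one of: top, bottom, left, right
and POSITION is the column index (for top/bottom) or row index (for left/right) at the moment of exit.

Step 1: enter (0,4), '.' pass, move down to (1,4)
Step 2: enter (1,4), '.' pass, move down to (2,4)
Step 3: enter (2,4), '.' pass, move down to (3,4)
Step 4: enter (3,4), '@' teleport (3,4)->(5,1), also enter (5,1), move down to (6,1)
Step 5: at (6,1) — EXIT via bottom edge, pos 1

Answer: bottom 1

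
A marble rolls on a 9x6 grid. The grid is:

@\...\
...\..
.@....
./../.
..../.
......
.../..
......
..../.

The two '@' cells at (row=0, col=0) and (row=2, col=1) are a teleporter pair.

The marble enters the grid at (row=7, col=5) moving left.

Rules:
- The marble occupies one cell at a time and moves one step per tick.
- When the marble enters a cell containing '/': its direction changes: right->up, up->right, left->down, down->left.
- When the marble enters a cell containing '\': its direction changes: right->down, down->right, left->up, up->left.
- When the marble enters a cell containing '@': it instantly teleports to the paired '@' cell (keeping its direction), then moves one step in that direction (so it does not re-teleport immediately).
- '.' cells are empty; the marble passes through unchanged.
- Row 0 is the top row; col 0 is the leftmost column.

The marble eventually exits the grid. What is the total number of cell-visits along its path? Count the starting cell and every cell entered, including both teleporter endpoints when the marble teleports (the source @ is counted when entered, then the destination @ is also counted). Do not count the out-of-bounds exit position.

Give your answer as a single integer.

Answer: 6

Derivation:
Step 1: enter (7,5), '.' pass, move left to (7,4)
Step 2: enter (7,4), '.' pass, move left to (7,3)
Step 3: enter (7,3), '.' pass, move left to (7,2)
Step 4: enter (7,2), '.' pass, move left to (7,1)
Step 5: enter (7,1), '.' pass, move left to (7,0)
Step 6: enter (7,0), '.' pass, move left to (7,-1)
Step 7: at (7,-1) — EXIT via left edge, pos 7
Path length (cell visits): 6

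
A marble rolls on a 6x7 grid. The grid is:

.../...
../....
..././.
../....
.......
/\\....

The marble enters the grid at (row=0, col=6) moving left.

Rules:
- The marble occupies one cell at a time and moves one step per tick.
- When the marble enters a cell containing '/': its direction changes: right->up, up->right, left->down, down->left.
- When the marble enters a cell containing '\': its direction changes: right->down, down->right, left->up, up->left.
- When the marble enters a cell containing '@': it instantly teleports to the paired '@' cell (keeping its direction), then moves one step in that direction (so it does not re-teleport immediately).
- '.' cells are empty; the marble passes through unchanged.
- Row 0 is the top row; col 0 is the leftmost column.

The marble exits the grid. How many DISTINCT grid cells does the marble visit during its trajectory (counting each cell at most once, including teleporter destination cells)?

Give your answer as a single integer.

Step 1: enter (0,6), '.' pass, move left to (0,5)
Step 2: enter (0,5), '.' pass, move left to (0,4)
Step 3: enter (0,4), '.' pass, move left to (0,3)
Step 4: enter (0,3), '/' deflects left->down, move down to (1,3)
Step 5: enter (1,3), '.' pass, move down to (2,3)
Step 6: enter (2,3), '/' deflects down->left, move left to (2,2)
Step 7: enter (2,2), '.' pass, move left to (2,1)
Step 8: enter (2,1), '.' pass, move left to (2,0)
Step 9: enter (2,0), '.' pass, move left to (2,-1)
Step 10: at (2,-1) — EXIT via left edge, pos 2
Distinct cells visited: 9 (path length 9)

Answer: 9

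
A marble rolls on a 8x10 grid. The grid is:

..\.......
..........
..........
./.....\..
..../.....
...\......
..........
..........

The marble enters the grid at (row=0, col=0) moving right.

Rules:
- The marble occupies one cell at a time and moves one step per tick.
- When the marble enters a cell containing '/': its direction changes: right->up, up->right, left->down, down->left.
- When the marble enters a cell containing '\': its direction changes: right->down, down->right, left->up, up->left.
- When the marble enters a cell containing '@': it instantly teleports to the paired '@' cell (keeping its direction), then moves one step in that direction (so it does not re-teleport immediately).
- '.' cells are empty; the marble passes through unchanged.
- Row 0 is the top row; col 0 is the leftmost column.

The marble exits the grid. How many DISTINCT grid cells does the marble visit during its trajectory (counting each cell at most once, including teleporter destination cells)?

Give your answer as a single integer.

Answer: 10

Derivation:
Step 1: enter (0,0), '.' pass, move right to (0,1)
Step 2: enter (0,1), '.' pass, move right to (0,2)
Step 3: enter (0,2), '\' deflects right->down, move down to (1,2)
Step 4: enter (1,2), '.' pass, move down to (2,2)
Step 5: enter (2,2), '.' pass, move down to (3,2)
Step 6: enter (3,2), '.' pass, move down to (4,2)
Step 7: enter (4,2), '.' pass, move down to (5,2)
Step 8: enter (5,2), '.' pass, move down to (6,2)
Step 9: enter (6,2), '.' pass, move down to (7,2)
Step 10: enter (7,2), '.' pass, move down to (8,2)
Step 11: at (8,2) — EXIT via bottom edge, pos 2
Distinct cells visited: 10 (path length 10)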